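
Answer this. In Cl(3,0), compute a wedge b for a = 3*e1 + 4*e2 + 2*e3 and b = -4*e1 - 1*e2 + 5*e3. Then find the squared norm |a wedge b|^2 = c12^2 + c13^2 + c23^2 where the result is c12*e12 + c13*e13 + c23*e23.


a wedge b = (a1*b2 - a2*b1)*e12 + (a1*b3 - a3*b1)*e13 + (a2*b3 - a3*b2)*e23
e12 coeff: 3*(-1) - 4*(-4) = -3 - (-16) = 13
e13 coeff: 3*5 - 2*(-4) = 15 - (-8) = 23
e23 coeff: 4*5 - 2*(-1) = 20 - (-2) = 22
|a wedge b|^2 = 13^2 + 23^2 + 22^2
= 169 + 529 + 484
= 1182


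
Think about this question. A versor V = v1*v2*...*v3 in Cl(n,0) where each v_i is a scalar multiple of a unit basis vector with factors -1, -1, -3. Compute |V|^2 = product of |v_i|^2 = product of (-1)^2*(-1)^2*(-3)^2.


Each vector v_i has |v_i|^2 = s_i^2
Squared scales: (-1)^2 = 1, (-1)^2 = 1, (-3)^2 = 9
|V|^2 = 1 * 1 * 9
= 9


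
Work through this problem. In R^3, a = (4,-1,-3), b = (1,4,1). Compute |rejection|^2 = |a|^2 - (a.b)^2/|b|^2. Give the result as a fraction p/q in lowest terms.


|a|^2 = 4^2 + (-1)^2 + (-3)^2 = 26
|b|^2 = 1^2 + 4^2 + 1^2 = 18
a . b = 4*1 + (-1)*4 + (-3)*1 = -3
(a.b)^2 = (-3)^2 = 9
|rej|^2 = 26 - 9/18
= (468 - 9)/18
= 459/18
In lowest terms: 51/2


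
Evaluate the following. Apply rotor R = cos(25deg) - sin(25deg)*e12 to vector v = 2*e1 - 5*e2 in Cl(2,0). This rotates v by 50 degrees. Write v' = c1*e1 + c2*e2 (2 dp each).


Rotor R = cos(25deg) - sin(25deg)*e12
Rotation angle theta = 2 * 25 = 50 degrees
v' = R*v*~R rotates v by theta.
cos(50deg) = 0.6428, sin(50deg) = 0.7660
v'_1 = 2*cos(50deg) - (-5)*sin(50deg)
= 2*0.6428 - (-5)*0.7660
= 5.12
v'_2 = 2*sin(50deg) + (-5)*cos(50deg)
= 2*0.7660 + (-5)*0.6428
= -1.68
v' = 5.12*e1 - 1.68*e2


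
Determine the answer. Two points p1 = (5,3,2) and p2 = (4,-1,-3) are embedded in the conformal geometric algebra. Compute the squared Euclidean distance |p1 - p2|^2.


p1 - p2 = (1, 4, 5)
|p1 - p2|^2 = 1^2 + 4^2 + 5^2
= 1 + 16 + 25
= 42


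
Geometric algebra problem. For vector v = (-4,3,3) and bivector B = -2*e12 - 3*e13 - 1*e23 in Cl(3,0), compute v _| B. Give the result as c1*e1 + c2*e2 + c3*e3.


Left contraction v _| B = <vB>_1 (grade-1 part of the geometric product vB).
Using e1_|e12 = e2, e2_|e12 = -e1, e1_|e13 = e3, e3_|e13 = -e1, e2_|e23 = e3, e3_|e23 = -e2:
e1 coeff: -v2*b12 - v3*b13 = -(3)*(-2) - (3)*(-3) = 15
e2 coeff: v1*b12 - v3*b23 = (-4)*(-2) - (3)*(-1) = 11
e3 coeff: v1*b13 + v2*b23 = (-4)*(-3) + (3)*(-1) = 9
v _| B = 15*e1 + 11*e2 + 9*e3


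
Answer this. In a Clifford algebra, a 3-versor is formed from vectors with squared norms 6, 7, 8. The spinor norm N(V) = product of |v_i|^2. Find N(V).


Spinor norm N(V) = |v1|^2 * |v2|^2 * ... * |v3|^2
= 6 * 7 * 8
Running product: 6, 42, 336
N(V) = 336


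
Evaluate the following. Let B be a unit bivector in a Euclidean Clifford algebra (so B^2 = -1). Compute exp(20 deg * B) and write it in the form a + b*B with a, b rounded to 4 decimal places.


For a unit bivector B with B^2 = -1, the exponential series gives
e^(theta*B) = cos(theta) + sin(theta)*B (the GA analogue of Euler's formula).
theta = 20 degrees = 0.349066 rad
cos(20 deg) = 0.9397
sin(20 deg) = 0.3420
exp(theta*B) = 0.9397 + 0.3420*B


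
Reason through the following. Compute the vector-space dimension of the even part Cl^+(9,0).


Even subalgebra dimension = 2^(n-1)
n = 9 + 0 = 9
2^(9 - 1) = 2^8 = 256
Verification: sum of C(9,k) for even k = 1 + 36 + 126 + 84 + 9 = 256
Result = 256


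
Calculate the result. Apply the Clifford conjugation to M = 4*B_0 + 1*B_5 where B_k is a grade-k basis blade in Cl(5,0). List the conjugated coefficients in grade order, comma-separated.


Clifford conjugate sign for grade k: (-1)^(k(k+1)/2)
Grade 0: (-1)^(0*1/2) = (-1)^0 = 1, coeff 4 -> 4
Grade 5: (-1)^(5*6/2) = (-1)^15 = -1, coeff 1 -> -1
Conjugated coefficients: 4, -1


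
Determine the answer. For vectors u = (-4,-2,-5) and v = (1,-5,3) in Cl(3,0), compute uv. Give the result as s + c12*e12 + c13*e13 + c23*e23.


In Cl(3,0): e_i^2 = 1, e_ie_j = -e_je_i for i != j.
Scalar part = u . v = (-4)*1 + (-2)*(-5) + (-5)*3
= -4 + 10 + (-15) = -9
e12 coeff = (-4)*(-5) - (-2)*1 = 20 - (-2) = 22
e13 coeff = (-4)*3 - (-5)*1 = -12 - (-5) = -7
e23 coeff = (-2)*3 - (-5)*(-5) = -6 - 25 = -31
uv = -9 + 22*e12 - 7*e13 - 31*e23


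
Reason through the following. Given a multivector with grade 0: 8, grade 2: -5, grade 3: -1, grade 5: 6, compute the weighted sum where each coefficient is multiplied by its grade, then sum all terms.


Grade-weighted sum = sum of grade_k * coefficient_k
0*8 = 0
2*(-5) = -10
3*(-1) = -3
5*6 = 30
Total = 0 + (-10) + (-3) + 30 = 17


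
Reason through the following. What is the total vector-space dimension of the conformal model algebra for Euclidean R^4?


The conformal model of R^4 uses Cl(5,1): the 4 Euclidean generators plus two extra orthogonal generators e+ (e+^2 = +1) and e- (e-^2 = -1), from which the null vectors e0, einf are built.
Number of generators m = 4 + 2 = 6.
dim Cl(p,q) = 2^m = 2^6 = 64


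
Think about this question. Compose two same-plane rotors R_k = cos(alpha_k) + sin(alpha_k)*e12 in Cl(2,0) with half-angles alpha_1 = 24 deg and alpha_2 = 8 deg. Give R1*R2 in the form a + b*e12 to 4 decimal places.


Same-plane rotors commute and their half-angles add:
R1*R2 = cos(a1 + a2) + sin(a1 + a2)*e12.
a1 + a2 = 24 + 8 = 32 deg
cos(32 deg) = 0.8480
sin(32 deg) = 0.5299
R1*R2 = 0.8480 + 0.5299*e12


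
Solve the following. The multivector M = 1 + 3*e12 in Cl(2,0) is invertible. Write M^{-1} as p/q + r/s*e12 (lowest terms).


M = 1 + 3*e12, where e12^2 = -1.
Since M commutes with its reverse ~M = a - b*e12, M * ~M = a^2 - b^2*e12^2 = a^2 + b^2.
So M^{-1} = ~M / (a^2 + b^2) = (a - b*e12)/(a^2 + b^2).
a^2 + b^2 = 1 + 9 = 10
Scalar part = 1/10 = 1/10
Bivector coeff = -3/10 = -3/10
M^{-1} = 1/10 - 3/10*e12


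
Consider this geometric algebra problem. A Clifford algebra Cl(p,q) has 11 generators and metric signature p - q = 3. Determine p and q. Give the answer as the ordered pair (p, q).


We need p + q = 11 and p - q = 3.
Adding: 2p = 11 + 3 = 14, so p = 7.
Then q = 11 - 7 = 4.
(p, q) = (7, 4)


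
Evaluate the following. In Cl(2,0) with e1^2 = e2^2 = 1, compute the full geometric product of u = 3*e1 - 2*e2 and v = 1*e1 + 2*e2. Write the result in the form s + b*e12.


Expand: (3*e1 - 2*e2)(1*e1 + 2*e2)
= 3*1*e1e1 + 3*2*e1e2 + (-2)*1*e2e1 + (-2)*2*e2e2
Using e1^2 = e2^2 = 1, e2e1 = -e1e2:
Scalar part s = 3*1 + (-2)*2 = 3 + (-4) = -1
Bivector part b = 3*2 - (-2)*1 = 6 - (-2) = 8
uv = -1 + 8*e12


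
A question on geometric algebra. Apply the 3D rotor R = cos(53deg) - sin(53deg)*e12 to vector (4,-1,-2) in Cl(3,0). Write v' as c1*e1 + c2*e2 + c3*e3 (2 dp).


Rotor R = cos(53deg) - sin(53deg)*e12
Rotation angle theta = 2 * 53 = 106 degrees in the e12 plane (e1 -> e2).
The component perpendicular to the plane (e3) is invariant: v'_3 = v3 = -2.00
cos(106deg) = -0.2756, sin(106deg) = 0.9613
v'_1 = v1*cos(theta) - v2*sin(theta) = 4*(-0.2756) - (-1)*0.9613 = -0.14
v'_2 = v1*sin(theta) + v2*cos(theta) = 4*0.9613 + (-1)*(-0.2756) = 4.12
v' = -0.14*e1 + 4.12*e2 - 2.00*e3


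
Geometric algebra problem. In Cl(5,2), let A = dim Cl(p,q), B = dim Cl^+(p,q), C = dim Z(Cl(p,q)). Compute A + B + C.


n = 5 + 2 = 7
Total dim = 2^7 = 128
Even subalgebra dim = 2^6 = 64
n is odd, so center dim = 2
Sum = 128 + 64 + 2 = 194


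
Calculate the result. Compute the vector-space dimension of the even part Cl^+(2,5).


Even subalgebra dimension = 2^(n-1)
n = 2 + 5 = 7
2^(7 - 1) = 2^6 = 64
Verification: sum of C(7,k) for even k = 1 + 21 + 35 + 7 = 64
Result = 64


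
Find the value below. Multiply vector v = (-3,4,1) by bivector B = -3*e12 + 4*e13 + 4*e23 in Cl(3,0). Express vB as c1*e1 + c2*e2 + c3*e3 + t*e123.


vB has grade-1 (vector) and grade-3 (trivector) parts: vB = (v _| B) + (v ^ B).
Vector part <vB>_1:
  e1: -v2*b12 - v3*b13 = -(4)*(-3) - (1)*(4) = 8
  e2: v1*b12 - v3*b23 = (-3)*(-3) - (1)*(4) = 5
  e3: v1*b13 + v2*b23 = (-3)*(4) + (4)*(4) = 4
Trivector part <vB>_3:
  e123: v1*b23 - v2*b13 + v3*b12 = (-3)*(4) - (4)*(4) + (1)*(-3) = -31
vB = 8*e1 + 5*e2 + 4*e3 - 31*e123


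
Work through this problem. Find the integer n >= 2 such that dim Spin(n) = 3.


dim Spin(n) = dim so(n) = n(n-1)/2.
Solve n(n-1)/2 = 3, i.e. n^2 - n - 6 = 0.
Discriminant = 1 + 8*3 = 25
n = (1 + sqrt(25))/2 = (1 + 5)/2 = 3


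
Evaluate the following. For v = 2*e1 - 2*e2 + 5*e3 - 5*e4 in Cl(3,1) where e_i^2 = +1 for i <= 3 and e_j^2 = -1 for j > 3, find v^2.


v^2 = sum of c_i^2 * e_i^2
Positive signature terms (e_i^2 = +1): 2^2 + (-2)^2 + 5^2 = 33
Negative signature terms (e_j^2 = -1): (-5)^2 = 25
v^2 = 33 - 25 = 8


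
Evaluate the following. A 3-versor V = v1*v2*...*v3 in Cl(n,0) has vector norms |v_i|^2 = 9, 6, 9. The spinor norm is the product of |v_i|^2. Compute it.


Spinor norm N(V) = |v1|^2 * |v2|^2 * ... * |v3|^2
= 9 * 6 * 9
Running product: 9, 54, 486
N(V) = 486


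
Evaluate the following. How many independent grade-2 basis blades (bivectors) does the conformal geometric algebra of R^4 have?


The conformal model of R^4 uses Cl(5,1) with m = 4 + 2 = 6 generators.
Number of grade-2 blades = C(m, 2) = C(6, 2)
= 6*5/2 = 15


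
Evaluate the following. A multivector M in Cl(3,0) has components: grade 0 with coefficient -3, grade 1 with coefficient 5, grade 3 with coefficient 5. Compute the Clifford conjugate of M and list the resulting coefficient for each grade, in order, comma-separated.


Clifford conjugate sign for grade k: (-1)^(k(k+1)/2)
Grade 0: (-1)^(0*1/2) = (-1)^0 = 1, coeff -3 -> -3
Grade 1: (-1)^(1*2/2) = (-1)^1 = -1, coeff 5 -> -5
Grade 3: (-1)^(3*4/2) = (-1)^6 = 1, coeff 5 -> 5
Conjugated coefficients: -3, -5, 5


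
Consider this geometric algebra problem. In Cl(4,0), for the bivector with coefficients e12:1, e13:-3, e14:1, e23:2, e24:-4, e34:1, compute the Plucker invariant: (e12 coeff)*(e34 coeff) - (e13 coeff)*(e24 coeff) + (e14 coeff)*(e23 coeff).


Plucker relation: af - be + cd
a*f = 1*1 = 1
b*e = (-3)*(-4) = 12
c*d = 1*2 = 2
af - be + cd = 1 - 12 + 2
= -9


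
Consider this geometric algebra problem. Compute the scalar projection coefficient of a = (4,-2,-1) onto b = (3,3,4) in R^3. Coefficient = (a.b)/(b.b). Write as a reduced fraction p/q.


Projection coefficient = (a . b) / (b . b)
a . b = 4*3 + (-2)*3 + (-1)*4
= 12 + (-6) + (-4) = 2
b . b = 3^2 + 3^2 + 4^2
= 9 + 9 + 16 = 34
Coefficient = 2/34
In lowest terms: 1/17


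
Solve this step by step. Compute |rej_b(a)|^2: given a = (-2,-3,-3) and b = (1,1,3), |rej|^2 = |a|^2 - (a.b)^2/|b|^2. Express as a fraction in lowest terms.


|a|^2 = (-2)^2 + (-3)^2 + (-3)^2 = 22
|b|^2 = 1^2 + 1^2 + 3^2 = 11
a . b = (-2)*1 + (-3)*1 + (-3)*3 = -14
(a.b)^2 = (-14)^2 = 196
|rej|^2 = 22 - 196/11
= (242 - 196)/11
= 46/11
In lowest terms: 46/11


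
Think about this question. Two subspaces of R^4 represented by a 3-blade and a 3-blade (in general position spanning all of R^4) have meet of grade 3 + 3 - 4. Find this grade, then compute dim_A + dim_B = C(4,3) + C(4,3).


Meet grade = grade(A) + grade(B) - n
= 3 + 3 - 4 = 2
C(4,3) = 4
C(4,3) = 4
dim_A + dim_B = 4 + 4 = 8


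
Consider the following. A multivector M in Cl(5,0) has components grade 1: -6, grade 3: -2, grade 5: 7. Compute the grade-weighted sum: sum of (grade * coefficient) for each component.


Grade-weighted sum = sum of grade_k * coefficient_k
1*(-6) = -6
3*(-2) = -6
5*7 = 35
Total = -6 + (-6) + 35 = 23


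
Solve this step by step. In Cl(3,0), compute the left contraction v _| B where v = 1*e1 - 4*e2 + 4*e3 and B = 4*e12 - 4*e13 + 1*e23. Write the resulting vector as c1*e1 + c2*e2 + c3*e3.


Left contraction v _| B = <vB>_1 (grade-1 part of the geometric product vB).
Using e1_|e12 = e2, e2_|e12 = -e1, e1_|e13 = e3, e3_|e13 = -e1, e2_|e23 = e3, e3_|e23 = -e2:
e1 coeff: -v2*b12 - v3*b13 = -(-4)*(4) - (4)*(-4) = 32
e2 coeff: v1*b12 - v3*b23 = (1)*(4) - (4)*(1) = 0
e3 coeff: v1*b13 + v2*b23 = (1)*(-4) + (-4)*(1) = -8
v _| B = 32*e1 + 0*e2 - 8*e3


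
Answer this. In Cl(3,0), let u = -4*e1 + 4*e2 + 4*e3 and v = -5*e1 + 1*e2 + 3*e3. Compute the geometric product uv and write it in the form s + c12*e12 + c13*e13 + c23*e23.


In Cl(3,0): e_i^2 = 1, e_ie_j = -e_je_i for i != j.
Scalar part = u . v = (-4)*(-5) + 4*1 + 4*3
= 20 + 4 + 12 = 36
e12 coeff = (-4)*1 - 4*(-5) = -4 - (-20) = 16
e13 coeff = (-4)*3 - 4*(-5) = -12 - (-20) = 8
e23 coeff = 4*3 - 4*1 = 12 - 4 = 8
uv = 36 + 16*e12 + 8*e13 + 8*e23


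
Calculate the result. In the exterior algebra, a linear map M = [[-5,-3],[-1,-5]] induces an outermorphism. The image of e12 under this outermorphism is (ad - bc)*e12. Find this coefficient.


The outermorphism of a linear map f sends e1^e2 to f(e1)^f(e2).
f(e1) = -5*e1 - 1*e2
f(e2) = -3*e1 - 5*e2
f(e1) ^ f(e2) = (-5*e1 - 1*e2) ^ (-3*e1 - 5*e2)
= (-5)*(-5)*e12 + (-1)*(-3)*e21
= (25 - 3)*e12
= 22*e12
Coefficient = 22


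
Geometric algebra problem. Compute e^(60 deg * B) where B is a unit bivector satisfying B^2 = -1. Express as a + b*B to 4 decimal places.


For a unit bivector B with B^2 = -1, the exponential series gives
e^(theta*B) = cos(theta) + sin(theta)*B (the GA analogue of Euler's formula).
theta = 60 degrees = 1.047198 rad
cos(60 deg) = 0.5000
sin(60 deg) = 0.8660
exp(theta*B) = 0.5000 + 0.8660*B


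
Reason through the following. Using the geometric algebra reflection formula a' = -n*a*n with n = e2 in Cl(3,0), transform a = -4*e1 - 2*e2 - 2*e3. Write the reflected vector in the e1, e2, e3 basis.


Reflection formula: a' = -n*a*n, with n = e2 (unit vector, n^2 = 1).
For reflection through hyperplane perp to e2:
The component along e2 flips sign, others stay.
a = (-4, -2, -2)
a' = (-4, 2, -2)
a' = -4*e1 + 2*e2 - 2*e3


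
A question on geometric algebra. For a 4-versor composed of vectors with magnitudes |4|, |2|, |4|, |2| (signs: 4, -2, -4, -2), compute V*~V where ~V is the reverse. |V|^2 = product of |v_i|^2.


Each vector v_i has |v_i|^2 = s_i^2
Squared scales: 4^2 = 16, (-2)^2 = 4, (-4)^2 = 16, (-2)^2 = 4
|V|^2 = 16 * 4 * 16 * 4
= 4096


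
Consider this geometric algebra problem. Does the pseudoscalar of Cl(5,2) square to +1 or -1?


The pseudoscalar I = e1...e_n (product of all n generators) of Cl(p,q) satisfies I^2 = (-1)^(q + n(n-1)/2).
p = 5, q = 2, n = p + q = 7
n(n-1)/2 = 7 * 6 / 2 = 21
Exponent = q + n(n-1)/2 = 2 + 21 = 23
I^2 = (-1)^23 = -1


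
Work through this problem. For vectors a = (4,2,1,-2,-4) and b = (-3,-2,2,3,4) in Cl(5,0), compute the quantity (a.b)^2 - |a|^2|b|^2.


a . b = 4*(-3) + 2*(-2) + 1*2 + (-2)*3 + (-4)*4
= -12 + (-4) + 2 + (-6) + (-16) = -36
|a|^2 = 4^2 + 2^2 + 1^2 + (-2)^2 + (-4)^2 = 41
|b|^2 = (-3)^2 + (-2)^2 + 2^2 + 3^2 + 4^2 = 42
(a.b)^2 = (-36)^2 = 1296
|a|^2 * |b|^2 = 41 * 42 = 1722
Result = 1296 - 1722 = -426


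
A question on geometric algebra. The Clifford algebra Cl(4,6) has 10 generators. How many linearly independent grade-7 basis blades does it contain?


Number of grade-k basis blades in Cl(p,q) with n = p + q is C(n, k).
n = 4 + 6 = 10
C(10, 7) = 10! / (7! * 3!)
= 3628800 / (5040 * 6)
= 120


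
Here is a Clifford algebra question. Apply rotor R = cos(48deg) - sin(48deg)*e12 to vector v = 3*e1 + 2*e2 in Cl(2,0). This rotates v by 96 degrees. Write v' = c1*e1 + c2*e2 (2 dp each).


Rotor R = cos(48deg) - sin(48deg)*e12
Rotation angle theta = 2 * 48 = 96 degrees
v' = R*v*~R rotates v by theta.
cos(96deg) = -0.1045, sin(96deg) = 0.9945
v'_1 = 3*cos(96deg) - 2*sin(96deg)
= 3*(-0.1045) - 2*0.9945
= -2.30
v'_2 = 3*sin(96deg) + 2*cos(96deg)
= 3*0.9945 + 2*(-0.1045)
= 2.77
v' = -2.30*e1 + 2.77*e2


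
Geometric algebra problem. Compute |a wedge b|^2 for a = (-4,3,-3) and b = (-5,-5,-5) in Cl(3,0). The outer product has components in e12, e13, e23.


a wedge b = (a1*b2 - a2*b1)*e12 + (a1*b3 - a3*b1)*e13 + (a2*b3 - a3*b2)*e23
e12 coeff: (-4)*(-5) - 3*(-5) = 20 - (-15) = 35
e13 coeff: (-4)*(-5) - (-3)*(-5) = 20 - 15 = 5
e23 coeff: 3*(-5) - (-3)*(-5) = -15 - 15 = -30
|a wedge b|^2 = 35^2 + 5^2 + (-30)^2
= 1225 + 25 + 900
= 2150


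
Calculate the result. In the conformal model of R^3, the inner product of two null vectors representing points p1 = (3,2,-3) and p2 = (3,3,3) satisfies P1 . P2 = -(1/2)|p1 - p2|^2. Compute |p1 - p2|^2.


p1 - p2 = (0, -1, -6)
|p1 - p2|^2 = 0^2 + (-1)^2 + (-6)^2
= 0 + 1 + 36
= 37


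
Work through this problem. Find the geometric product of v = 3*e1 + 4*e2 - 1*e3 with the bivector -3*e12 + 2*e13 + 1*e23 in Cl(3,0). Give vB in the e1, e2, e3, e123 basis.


vB has grade-1 (vector) and grade-3 (trivector) parts: vB = (v _| B) + (v ^ B).
Vector part <vB>_1:
  e1: -v2*b12 - v3*b13 = -(4)*(-3) - (-1)*(2) = 14
  e2: v1*b12 - v3*b23 = (3)*(-3) - (-1)*(1) = -8
  e3: v1*b13 + v2*b23 = (3)*(2) + (4)*(1) = 10
Trivector part <vB>_3:
  e123: v1*b23 - v2*b13 + v3*b12 = (3)*(1) - (4)*(2) + (-1)*(-3) = -2
vB = 14*e1 - 8*e2 + 10*e3 - 2*e123


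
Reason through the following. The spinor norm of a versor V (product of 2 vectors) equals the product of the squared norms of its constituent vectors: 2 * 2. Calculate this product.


Spinor norm N(V) = |v1|^2 * |v2|^2 * ... * |v2|^2
= 2 * 2
Running product: 2, 4
N(V) = 4


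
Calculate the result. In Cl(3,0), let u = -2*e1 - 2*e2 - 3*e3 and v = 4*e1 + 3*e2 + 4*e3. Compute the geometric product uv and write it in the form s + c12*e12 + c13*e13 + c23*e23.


In Cl(3,0): e_i^2 = 1, e_ie_j = -e_je_i for i != j.
Scalar part = u . v = (-2)*4 + (-2)*3 + (-3)*4
= -8 + (-6) + (-12) = -26
e12 coeff = (-2)*3 - (-2)*4 = -6 - (-8) = 2
e13 coeff = (-2)*4 - (-3)*4 = -8 - (-12) = 4
e23 coeff = (-2)*4 - (-3)*3 = -8 - (-9) = 1
uv = -26 + 2*e12 + 4*e13 + 1*e23


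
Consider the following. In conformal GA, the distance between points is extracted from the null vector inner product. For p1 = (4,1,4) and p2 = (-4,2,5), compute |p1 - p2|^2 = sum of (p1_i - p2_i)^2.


p1 - p2 = (8, -1, -1)
|p1 - p2|^2 = 8^2 + (-1)^2 + (-1)^2
= 64 + 1 + 1
= 66


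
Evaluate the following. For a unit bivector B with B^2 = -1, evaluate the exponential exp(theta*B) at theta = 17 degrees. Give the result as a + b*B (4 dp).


For a unit bivector B with B^2 = -1, the exponential series gives
e^(theta*B) = cos(theta) + sin(theta)*B (the GA analogue of Euler's formula).
theta = 17 degrees = 0.296706 rad
cos(17 deg) = 0.9563
sin(17 deg) = 0.2924
exp(theta*B) = 0.9563 + 0.2924*B


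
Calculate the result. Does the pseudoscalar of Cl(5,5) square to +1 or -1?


The pseudoscalar I = e1...e_n (product of all n generators) of Cl(p,q) satisfies I^2 = (-1)^(q + n(n-1)/2).
p = 5, q = 5, n = p + q = 10
n(n-1)/2 = 10 * 9 / 2 = 45
Exponent = q + n(n-1)/2 = 5 + 45 = 50
I^2 = (-1)^50 = +1


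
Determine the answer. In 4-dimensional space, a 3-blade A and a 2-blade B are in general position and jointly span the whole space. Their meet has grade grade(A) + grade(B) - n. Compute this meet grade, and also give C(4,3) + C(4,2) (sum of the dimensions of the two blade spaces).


Meet grade = grade(A) + grade(B) - n
= 3 + 2 - 4 = 1
C(4,3) = 4
C(4,2) = 6
dim_A + dim_B = 4 + 6 = 10


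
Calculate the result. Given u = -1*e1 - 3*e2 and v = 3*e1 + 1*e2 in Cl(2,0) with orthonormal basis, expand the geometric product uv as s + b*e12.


Expand: (-1*e1 - 3*e2)(3*e1 + 1*e2)
= (-1)*3*e1e1 + (-1)*1*e1e2 + (-3)*3*e2e1 + (-3)*1*e2e2
Using e1^2 = e2^2 = 1, e2e1 = -e1e2:
Scalar part s = (-1)*3 + (-3)*1 = -3 + (-3) = -6
Bivector part b = (-1)*1 - (-3)*3 = -1 - (-9) = 8
uv = -6 + 8*e12


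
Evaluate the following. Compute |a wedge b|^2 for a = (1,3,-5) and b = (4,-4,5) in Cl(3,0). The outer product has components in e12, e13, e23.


a wedge b = (a1*b2 - a2*b1)*e12 + (a1*b3 - a3*b1)*e13 + (a2*b3 - a3*b2)*e23
e12 coeff: 1*(-4) - 3*4 = -4 - 12 = -16
e13 coeff: 1*5 - (-5)*4 = 5 - (-20) = 25
e23 coeff: 3*5 - (-5)*(-4) = 15 - 20 = -5
|a wedge b|^2 = (-16)^2 + 25^2 + (-5)^2
= 256 + 625 + 25
= 906


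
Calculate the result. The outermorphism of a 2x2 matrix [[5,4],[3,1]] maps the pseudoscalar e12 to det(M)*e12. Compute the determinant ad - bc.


The outermorphism of a linear map f sends e1^e2 to f(e1)^f(e2).
f(e1) = 5*e1 + 3*e2
f(e2) = 4*e1 + 1*e2
f(e1) ^ f(e2) = (5*e1 + 3*e2) ^ (4*e1 + 1*e2)
= 5*1*e12 + 3*4*e21
= (5 - 12)*e12
= -7*e12
Coefficient = -7


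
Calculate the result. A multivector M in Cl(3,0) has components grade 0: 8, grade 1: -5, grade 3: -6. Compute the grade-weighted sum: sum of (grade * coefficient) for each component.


Grade-weighted sum = sum of grade_k * coefficient_k
0*8 = 0
1*(-5) = -5
3*(-6) = -18
Total = 0 + (-5) + (-18) = -23


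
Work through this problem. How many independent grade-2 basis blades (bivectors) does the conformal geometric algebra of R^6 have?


The conformal model of R^6 uses Cl(7,1) with m = 6 + 2 = 8 generators.
Number of grade-2 blades = C(m, 2) = C(8, 2)
= 8*7/2 = 28


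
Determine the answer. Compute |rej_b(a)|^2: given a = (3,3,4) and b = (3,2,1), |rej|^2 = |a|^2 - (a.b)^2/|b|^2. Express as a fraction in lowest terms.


|a|^2 = 3^2 + 3^2 + 4^2 = 34
|b|^2 = 3^2 + 2^2 + 1^2 = 14
a . b = 3*3 + 3*2 + 4*1 = 19
(a.b)^2 = 19^2 = 361
|rej|^2 = 34 - 361/14
= (476 - 361)/14
= 115/14
In lowest terms: 115/14


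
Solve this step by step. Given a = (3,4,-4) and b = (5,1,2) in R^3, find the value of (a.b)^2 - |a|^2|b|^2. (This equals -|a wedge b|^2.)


a . b = 3*5 + 4*1 + (-4)*2
= 15 + 4 + (-8) = 11
|a|^2 = 3^2 + 4^2 + (-4)^2 = 41
|b|^2 = 5^2 + 1^2 + 2^2 = 30
(a.b)^2 = 11^2 = 121
|a|^2 * |b|^2 = 41 * 30 = 1230
Result = 121 - 1230 = -1109


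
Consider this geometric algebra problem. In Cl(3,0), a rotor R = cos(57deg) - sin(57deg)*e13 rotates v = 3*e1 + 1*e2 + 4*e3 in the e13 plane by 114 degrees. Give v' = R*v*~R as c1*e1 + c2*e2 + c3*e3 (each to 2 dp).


Rotor R = cos(57deg) - sin(57deg)*e13
Rotation angle theta = 2 * 57 = 114 degrees in the e13 plane (e1 -> e3).
The component perpendicular to the plane (e2) is invariant: v'_2 = v2 = 1.00
cos(114deg) = -0.4067, sin(114deg) = 0.9135
v'_1 = v1*cos(theta) - v3*sin(theta) = 3*(-0.4067) - 4*0.9135 = -4.87
v'_3 = v1*sin(theta) + v3*cos(theta) = 3*0.9135 + 4*(-0.4067) = 1.11
v' = -4.87*e1 + 1.00*e2 + 1.11*e3


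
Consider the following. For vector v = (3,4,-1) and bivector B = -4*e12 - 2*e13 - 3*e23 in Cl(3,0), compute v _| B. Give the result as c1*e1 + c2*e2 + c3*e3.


Left contraction v _| B = <vB>_1 (grade-1 part of the geometric product vB).
Using e1_|e12 = e2, e2_|e12 = -e1, e1_|e13 = e3, e3_|e13 = -e1, e2_|e23 = e3, e3_|e23 = -e2:
e1 coeff: -v2*b12 - v3*b13 = -(4)*(-4) - (-1)*(-2) = 14
e2 coeff: v1*b12 - v3*b23 = (3)*(-4) - (-1)*(-3) = -15
e3 coeff: v1*b13 + v2*b23 = (3)*(-2) + (4)*(-3) = -18
v _| B = 14*e1 - 15*e2 - 18*e3


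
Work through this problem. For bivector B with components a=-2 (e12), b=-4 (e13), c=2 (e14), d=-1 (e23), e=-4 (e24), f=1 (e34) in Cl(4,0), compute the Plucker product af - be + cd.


Plucker relation: af - be + cd
a*f = (-2)*1 = -2
b*e = (-4)*(-4) = 16
c*d = 2*(-1) = -2
af - be + cd = -2 - 16 + (-2)
= -20


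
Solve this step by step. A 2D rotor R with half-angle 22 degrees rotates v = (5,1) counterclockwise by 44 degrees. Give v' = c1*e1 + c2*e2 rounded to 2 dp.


Rotor R = cos(22deg) - sin(22deg)*e12
Rotation angle theta = 2 * 22 = 44 degrees
v' = R*v*~R rotates v by theta.
cos(44deg) = 0.7193, sin(44deg) = 0.6947
v'_1 = 5*cos(44deg) - 1*sin(44deg)
= 5*0.7193 - 1*0.6947
= 2.90
v'_2 = 5*sin(44deg) + 1*cos(44deg)
= 5*0.6947 + 1*0.7193
= 4.19
v' = 2.90*e1 + 4.19*e2


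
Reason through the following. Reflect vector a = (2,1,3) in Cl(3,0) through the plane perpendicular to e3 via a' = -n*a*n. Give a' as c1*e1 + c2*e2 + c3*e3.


Reflection formula: a' = -n*a*n, with n = e3 (unit vector, n^2 = 1).
For reflection through hyperplane perp to e3:
The component along e3 flips sign, others stay.
a = (2, 1, 3)
a' = (2, 1, -3)
a' = 2*e1 + 1*e2 - 3*e3


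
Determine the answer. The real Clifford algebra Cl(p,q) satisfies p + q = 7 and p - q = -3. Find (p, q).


We need p + q = 7 and p - q = -3.
Adding: 2p = 7 + (-3) = 4, so p = 2.
Then q = 7 - 2 = 5.
(p, q) = (2, 5)


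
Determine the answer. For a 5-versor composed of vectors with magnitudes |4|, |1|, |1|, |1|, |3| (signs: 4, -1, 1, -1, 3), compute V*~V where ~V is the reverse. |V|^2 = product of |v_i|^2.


Each vector v_i has |v_i|^2 = s_i^2
Squared scales: 4^2 = 16, (-1)^2 = 1, 1^2 = 1, (-1)^2 = 1, 3^2 = 9
|V|^2 = 16 * 1 * 1 * 1 * 9
= 144


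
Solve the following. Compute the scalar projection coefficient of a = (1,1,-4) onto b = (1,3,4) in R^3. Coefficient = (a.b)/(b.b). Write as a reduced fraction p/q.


Projection coefficient = (a . b) / (b . b)
a . b = 1*1 + 1*3 + (-4)*4
= 1 + 3 + (-16) = -12
b . b = 1^2 + 3^2 + 4^2
= 1 + 9 + 16 = 26
Coefficient = -12/26
In lowest terms: -6/13


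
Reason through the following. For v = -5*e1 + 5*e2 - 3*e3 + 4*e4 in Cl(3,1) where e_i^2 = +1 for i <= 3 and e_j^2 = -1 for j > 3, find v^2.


v^2 = sum of c_i^2 * e_i^2
Positive signature terms (e_i^2 = +1): (-5)^2 + 5^2 + (-3)^2 = 59
Negative signature terms (e_j^2 = -1): 4^2 = 16
v^2 = 59 - 16 = 43


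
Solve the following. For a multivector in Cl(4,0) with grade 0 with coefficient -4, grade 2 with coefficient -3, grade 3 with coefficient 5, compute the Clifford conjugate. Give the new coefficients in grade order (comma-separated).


Clifford conjugate sign for grade k: (-1)^(k(k+1)/2)
Grade 0: (-1)^(0*1/2) = (-1)^0 = 1, coeff -4 -> -4
Grade 2: (-1)^(2*3/2) = (-1)^3 = -1, coeff -3 -> 3
Grade 3: (-1)^(3*4/2) = (-1)^6 = 1, coeff 5 -> 5
Conjugated coefficients: -4, 3, 5


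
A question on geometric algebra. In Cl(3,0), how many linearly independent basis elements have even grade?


Even subalgebra dimension = 2^(n-1)
n = 3 + 0 = 3
2^(3 - 1) = 2^2 = 4
Verification: sum of C(3,k) for even k = 1 + 3 = 4
Result = 4


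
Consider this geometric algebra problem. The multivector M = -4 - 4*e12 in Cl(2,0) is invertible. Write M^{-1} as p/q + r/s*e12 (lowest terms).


M = -4 - 4*e12, where e12^2 = -1.
Since M commutes with its reverse ~M = a - b*e12, M * ~M = a^2 - b^2*e12^2 = a^2 + b^2.
So M^{-1} = ~M / (a^2 + b^2) = (a - b*e12)/(a^2 + b^2).
a^2 + b^2 = 16 + 16 = 32
Scalar part = -4/32 = -1/8
Bivector coeff = 4/32 = 1/8
M^{-1} = -1/8 + 1/8*e12


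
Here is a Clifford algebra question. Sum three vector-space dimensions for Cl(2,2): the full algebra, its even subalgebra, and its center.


n = 2 + 2 = 4
Total dim = 2^4 = 16
Even subalgebra dim = 2^3 = 8
n is even, so center dim = 1
Sum = 16 + 8 + 1 = 25


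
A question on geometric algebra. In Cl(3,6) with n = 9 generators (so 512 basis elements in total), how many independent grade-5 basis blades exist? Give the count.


Number of grade-k basis blades in Cl(p,q) with n = p + q is C(n, k).
n = 3 + 6 = 9
C(9, 5) = 9! / (5! * 4!)
= 362880 / (120 * 24)
= 126


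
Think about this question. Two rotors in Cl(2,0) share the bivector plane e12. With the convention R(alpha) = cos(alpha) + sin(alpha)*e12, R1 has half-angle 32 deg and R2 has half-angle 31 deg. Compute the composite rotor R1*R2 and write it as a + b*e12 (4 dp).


Same-plane rotors commute and their half-angles add:
R1*R2 = cos(a1 + a2) + sin(a1 + a2)*e12.
a1 + a2 = 32 + 31 = 63 deg
cos(63 deg) = 0.4540
sin(63 deg) = 0.8910
R1*R2 = 0.4540 + 0.8910*e12


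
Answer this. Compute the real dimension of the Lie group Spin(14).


Spin(n) double-covers SO(n); both have Lie algebra so(n) of dimension n(n-1)/2.
n = 14
n(n-1) = 14 * 13 = 182
dim Spin(14) = 182/2 = 91


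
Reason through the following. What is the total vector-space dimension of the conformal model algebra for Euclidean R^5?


The conformal model of R^5 uses Cl(6,1): the 5 Euclidean generators plus two extra orthogonal generators e+ (e+^2 = +1) and e- (e-^2 = -1), from which the null vectors e0, einf are built.
Number of generators m = 5 + 2 = 7.
dim Cl(p,q) = 2^m = 2^7 = 128


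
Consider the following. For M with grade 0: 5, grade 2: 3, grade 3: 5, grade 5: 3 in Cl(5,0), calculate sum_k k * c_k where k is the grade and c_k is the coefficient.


Grade-weighted sum = sum of grade_k * coefficient_k
0*5 = 0
2*3 = 6
3*5 = 15
5*3 = 15
Total = 0 + 6 + 15 + 15 = 36


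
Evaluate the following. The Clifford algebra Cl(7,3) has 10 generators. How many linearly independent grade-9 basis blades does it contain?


Number of grade-k basis blades in Cl(p,q) with n = p + q is C(n, k).
n = 7 + 3 = 10
C(10, 9) = 10! / (9! * 1!)
= 3628800 / (362880 * 1)
= 10


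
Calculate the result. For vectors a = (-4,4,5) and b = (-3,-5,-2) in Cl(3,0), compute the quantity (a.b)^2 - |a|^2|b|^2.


a . b = (-4)*(-3) + 4*(-5) + 5*(-2)
= 12 + (-20) + (-10) = -18
|a|^2 = (-4)^2 + 4^2 + 5^2 = 57
|b|^2 = (-3)^2 + (-5)^2 + (-2)^2 = 38
(a.b)^2 = (-18)^2 = 324
|a|^2 * |b|^2 = 57 * 38 = 2166
Result = 324 - 2166 = -1842


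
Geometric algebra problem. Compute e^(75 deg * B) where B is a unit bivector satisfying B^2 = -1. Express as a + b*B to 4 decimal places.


For a unit bivector B with B^2 = -1, the exponential series gives
e^(theta*B) = cos(theta) + sin(theta)*B (the GA analogue of Euler's formula).
theta = 75 degrees = 1.308997 rad
cos(75 deg) = 0.2588
sin(75 deg) = 0.9659
exp(theta*B) = 0.2588 + 0.9659*B


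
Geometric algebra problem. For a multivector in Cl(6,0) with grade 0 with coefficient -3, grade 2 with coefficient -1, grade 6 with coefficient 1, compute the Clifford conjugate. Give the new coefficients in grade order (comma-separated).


Clifford conjugate sign for grade k: (-1)^(k(k+1)/2)
Grade 0: (-1)^(0*1/2) = (-1)^0 = 1, coeff -3 -> -3
Grade 2: (-1)^(2*3/2) = (-1)^3 = -1, coeff -1 -> 1
Grade 6: (-1)^(6*7/2) = (-1)^21 = -1, coeff 1 -> -1
Conjugated coefficients: -3, 1, -1


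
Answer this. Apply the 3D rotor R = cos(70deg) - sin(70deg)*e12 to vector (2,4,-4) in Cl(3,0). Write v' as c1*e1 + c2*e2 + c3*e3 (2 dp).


Rotor R = cos(70deg) - sin(70deg)*e12
Rotation angle theta = 2 * 70 = 140 degrees in the e12 plane (e1 -> e2).
The component perpendicular to the plane (e3) is invariant: v'_3 = v3 = -4.00
cos(140deg) = -0.7660, sin(140deg) = 0.6428
v'_1 = v1*cos(theta) - v2*sin(theta) = 2*(-0.7660) - 4*0.6428 = -4.10
v'_2 = v1*sin(theta) + v2*cos(theta) = 2*0.6428 + 4*(-0.7660) = -1.78
v' = -4.10*e1 - 1.78*e2 - 4.00*e3


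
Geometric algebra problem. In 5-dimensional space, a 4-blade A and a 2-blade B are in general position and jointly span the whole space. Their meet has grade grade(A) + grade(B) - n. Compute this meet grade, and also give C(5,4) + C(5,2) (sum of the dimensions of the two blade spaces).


Meet grade = grade(A) + grade(B) - n
= 4 + 2 - 5 = 1
C(5,4) = 5
C(5,2) = 10
dim_A + dim_B = 5 + 10 = 15


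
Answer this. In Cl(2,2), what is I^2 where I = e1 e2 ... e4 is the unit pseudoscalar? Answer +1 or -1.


The pseudoscalar I = e1...e_n (product of all n generators) of Cl(p,q) satisfies I^2 = (-1)^(q + n(n-1)/2).
p = 2, q = 2, n = p + q = 4
n(n-1)/2 = 4 * 3 / 2 = 6
Exponent = q + n(n-1)/2 = 2 + 6 = 8
I^2 = (-1)^8 = +1


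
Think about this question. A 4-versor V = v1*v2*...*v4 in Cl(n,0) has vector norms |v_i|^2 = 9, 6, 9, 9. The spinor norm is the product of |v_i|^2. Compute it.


Spinor norm N(V) = |v1|^2 * |v2|^2 * ... * |v4|^2
= 9 * 6 * 9 * 9
Running product: 9, 54, 486, 4374
N(V) = 4374


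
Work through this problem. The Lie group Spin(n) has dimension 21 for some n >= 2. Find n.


dim Spin(n) = dim so(n) = n(n-1)/2.
Solve n(n-1)/2 = 21, i.e. n^2 - n - 42 = 0.
Discriminant = 1 + 8*21 = 169
n = (1 + sqrt(169))/2 = (1 + 13)/2 = 7


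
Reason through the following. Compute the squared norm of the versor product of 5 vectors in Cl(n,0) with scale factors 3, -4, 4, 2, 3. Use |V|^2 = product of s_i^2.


Each vector v_i has |v_i|^2 = s_i^2
Squared scales: 3^2 = 9, (-4)^2 = 16, 4^2 = 16, 2^2 = 4, 3^2 = 9
|V|^2 = 9 * 16 * 16 * 4 * 9
= 82944


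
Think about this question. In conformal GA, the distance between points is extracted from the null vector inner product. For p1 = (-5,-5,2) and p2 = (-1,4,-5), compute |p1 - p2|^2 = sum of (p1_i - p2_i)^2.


p1 - p2 = (-4, -9, 7)
|p1 - p2|^2 = (-4)^2 + (-9)^2 + 7^2
= 16 + 81 + 49
= 146


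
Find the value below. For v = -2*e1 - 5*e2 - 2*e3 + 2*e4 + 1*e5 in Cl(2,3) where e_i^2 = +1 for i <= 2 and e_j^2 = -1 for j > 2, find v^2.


v^2 = sum of c_i^2 * e_i^2
Positive signature terms (e_i^2 = +1): (-2)^2 + (-5)^2 = 29
Negative signature terms (e_j^2 = -1): (-2)^2 + 2^2 + 1^2 = 9
v^2 = 29 - 9 = 20


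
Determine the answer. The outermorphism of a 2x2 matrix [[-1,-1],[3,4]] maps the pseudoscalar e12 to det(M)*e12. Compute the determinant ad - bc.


The outermorphism of a linear map f sends e1^e2 to f(e1)^f(e2).
f(e1) = -1*e1 + 3*e2
f(e2) = -1*e1 + 4*e2
f(e1) ^ f(e2) = (-1*e1 + 3*e2) ^ (-1*e1 + 4*e2)
= (-1)*4*e12 + 3*(-1)*e21
= (-4 - (-3))*e12
= -1*e12
Coefficient = -1


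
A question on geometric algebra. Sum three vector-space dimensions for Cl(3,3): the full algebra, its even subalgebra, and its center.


n = 3 + 3 = 6
Total dim = 2^6 = 64
Even subalgebra dim = 2^5 = 32
n is even, so center dim = 1
Sum = 64 + 32 + 1 = 97


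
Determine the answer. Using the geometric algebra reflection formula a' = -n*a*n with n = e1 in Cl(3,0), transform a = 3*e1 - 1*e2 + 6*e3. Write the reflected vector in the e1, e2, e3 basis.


Reflection formula: a' = -n*a*n, with n = e1 (unit vector, n^2 = 1).
For reflection through hyperplane perp to e1:
The component along e1 flips sign, others stay.
a = (3, -1, 6)
a' = (-3, -1, 6)
a' = -3*e1 - 1*e2 + 6*e3


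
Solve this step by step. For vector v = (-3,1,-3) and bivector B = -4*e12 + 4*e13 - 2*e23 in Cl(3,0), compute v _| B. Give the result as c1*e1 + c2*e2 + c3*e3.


Left contraction v _| B = <vB>_1 (grade-1 part of the geometric product vB).
Using e1_|e12 = e2, e2_|e12 = -e1, e1_|e13 = e3, e3_|e13 = -e1, e2_|e23 = e3, e3_|e23 = -e2:
e1 coeff: -v2*b12 - v3*b13 = -(1)*(-4) - (-3)*(4) = 16
e2 coeff: v1*b12 - v3*b23 = (-3)*(-4) - (-3)*(-2) = 6
e3 coeff: v1*b13 + v2*b23 = (-3)*(4) + (1)*(-2) = -14
v _| B = 16*e1 + 6*e2 - 14*e3


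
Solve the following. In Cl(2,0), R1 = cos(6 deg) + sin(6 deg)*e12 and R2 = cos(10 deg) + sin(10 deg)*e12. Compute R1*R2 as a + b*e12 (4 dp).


Same-plane rotors commute and their half-angles add:
R1*R2 = cos(a1 + a2) + sin(a1 + a2)*e12.
a1 + a2 = 6 + 10 = 16 deg
cos(16 deg) = 0.9613
sin(16 deg) = 0.2756
R1*R2 = 0.9613 + 0.2756*e12


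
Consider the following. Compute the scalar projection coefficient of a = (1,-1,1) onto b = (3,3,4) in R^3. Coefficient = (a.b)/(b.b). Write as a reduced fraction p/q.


Projection coefficient = (a . b) / (b . b)
a . b = 1*3 + (-1)*3 + 1*4
= 3 + (-3) + 4 = 4
b . b = 3^2 + 3^2 + 4^2
= 9 + 9 + 16 = 34
Coefficient = 4/34
In lowest terms: 2/17


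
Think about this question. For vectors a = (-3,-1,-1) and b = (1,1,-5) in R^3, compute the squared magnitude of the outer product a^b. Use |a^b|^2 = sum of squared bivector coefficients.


a wedge b = (a1*b2 - a2*b1)*e12 + (a1*b3 - a3*b1)*e13 + (a2*b3 - a3*b2)*e23
e12 coeff: (-3)*1 - (-1)*1 = -3 - (-1) = -2
e13 coeff: (-3)*(-5) - (-1)*1 = 15 - (-1) = 16
e23 coeff: (-1)*(-5) - (-1)*1 = 5 - (-1) = 6
|a wedge b|^2 = (-2)^2 + 16^2 + 6^2
= 4 + 256 + 36
= 296


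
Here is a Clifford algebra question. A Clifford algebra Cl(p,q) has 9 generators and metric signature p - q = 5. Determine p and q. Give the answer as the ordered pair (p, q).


We need p + q = 9 and p - q = 5.
Adding: 2p = 9 + 5 = 14, so p = 7.
Then q = 9 - 7 = 2.
(p, q) = (7, 2)


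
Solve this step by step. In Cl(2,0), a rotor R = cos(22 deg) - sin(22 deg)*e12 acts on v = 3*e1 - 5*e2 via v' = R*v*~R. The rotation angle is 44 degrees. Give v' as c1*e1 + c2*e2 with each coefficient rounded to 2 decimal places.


Rotor R = cos(22deg) - sin(22deg)*e12
Rotation angle theta = 2 * 22 = 44 degrees
v' = R*v*~R rotates v by theta.
cos(44deg) = 0.7193, sin(44deg) = 0.6947
v'_1 = 3*cos(44deg) - (-5)*sin(44deg)
= 3*0.7193 - (-5)*0.6947
= 5.63
v'_2 = 3*sin(44deg) + (-5)*cos(44deg)
= 3*0.6947 + (-5)*0.7193
= -1.51
v' = 5.63*e1 - 1.51*e2


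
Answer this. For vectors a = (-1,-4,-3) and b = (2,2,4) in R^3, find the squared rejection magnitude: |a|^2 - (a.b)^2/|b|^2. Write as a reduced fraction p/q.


|a|^2 = (-1)^2 + (-4)^2 + (-3)^2 = 26
|b|^2 = 2^2 + 2^2 + 4^2 = 24
a . b = (-1)*2 + (-4)*2 + (-3)*4 = -22
(a.b)^2 = (-22)^2 = 484
|rej|^2 = 26 - 484/24
= (624 - 484)/24
= 140/24
In lowest terms: 35/6


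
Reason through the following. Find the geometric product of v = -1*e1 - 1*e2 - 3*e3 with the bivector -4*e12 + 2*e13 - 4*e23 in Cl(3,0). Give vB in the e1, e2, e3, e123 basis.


vB has grade-1 (vector) and grade-3 (trivector) parts: vB = (v _| B) + (v ^ B).
Vector part <vB>_1:
  e1: -v2*b12 - v3*b13 = -(-1)*(-4) - (-3)*(2) = 2
  e2: v1*b12 - v3*b23 = (-1)*(-4) - (-3)*(-4) = -8
  e3: v1*b13 + v2*b23 = (-1)*(2) + (-1)*(-4) = 2
Trivector part <vB>_3:
  e123: v1*b23 - v2*b13 + v3*b12 = (-1)*(-4) - (-1)*(2) + (-3)*(-4) = 18
vB = 2*e1 - 8*e2 + 2*e3 + 18*e123


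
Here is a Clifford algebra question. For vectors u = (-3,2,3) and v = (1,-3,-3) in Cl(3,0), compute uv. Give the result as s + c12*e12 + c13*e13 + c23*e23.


In Cl(3,0): e_i^2 = 1, e_ie_j = -e_je_i for i != j.
Scalar part = u . v = (-3)*1 + 2*(-3) + 3*(-3)
= -3 + (-6) + (-9) = -18
e12 coeff = (-3)*(-3) - 2*1 = 9 - 2 = 7
e13 coeff = (-3)*(-3) - 3*1 = 9 - 3 = 6
e23 coeff = 2*(-3) - 3*(-3) = -6 - (-9) = 3
uv = -18 + 7*e12 + 6*e13 + 3*e23


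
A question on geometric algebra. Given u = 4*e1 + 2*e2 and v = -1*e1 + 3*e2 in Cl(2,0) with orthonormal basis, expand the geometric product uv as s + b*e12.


Expand: (4*e1 + 2*e2)(-1*e1 + 3*e2)
= 4*(-1)*e1e1 + 4*3*e1e2 + 2*(-1)*e2e1 + 2*3*e2e2
Using e1^2 = e2^2 = 1, e2e1 = -e1e2:
Scalar part s = 4*(-1) + 2*3 = -4 + 6 = 2
Bivector part b = 4*3 - 2*(-1) = 12 - (-2) = 14
uv = 2 + 14*e12


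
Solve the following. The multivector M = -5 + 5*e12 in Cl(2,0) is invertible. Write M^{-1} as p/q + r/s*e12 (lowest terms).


M = -5 + 5*e12, where e12^2 = -1.
Since M commutes with its reverse ~M = a - b*e12, M * ~M = a^2 - b^2*e12^2 = a^2 + b^2.
So M^{-1} = ~M / (a^2 + b^2) = (a - b*e12)/(a^2 + b^2).
a^2 + b^2 = 25 + 25 = 50
Scalar part = -5/50 = -1/10
Bivector coeff = -5/50 = -1/10
M^{-1} = -1/10 - 1/10*e12


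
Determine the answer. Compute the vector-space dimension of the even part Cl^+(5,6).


Even subalgebra dimension = 2^(n-1)
n = 5 + 6 = 11
2^(11 - 1) = 2^10 = 1024
Verification: sum of C(11,k) for even k = 1 + 55 + 330 + 462 + 165 + 11 = 1024
Result = 1024


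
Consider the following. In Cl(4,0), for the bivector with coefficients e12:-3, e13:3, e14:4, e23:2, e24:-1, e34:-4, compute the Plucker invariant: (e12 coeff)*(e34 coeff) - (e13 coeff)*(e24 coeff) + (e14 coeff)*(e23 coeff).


Plucker relation: af - be + cd
a*f = (-3)*(-4) = 12
b*e = 3*(-1) = -3
c*d = 4*2 = 8
af - be + cd = 12 - (-3) + 8
= 23


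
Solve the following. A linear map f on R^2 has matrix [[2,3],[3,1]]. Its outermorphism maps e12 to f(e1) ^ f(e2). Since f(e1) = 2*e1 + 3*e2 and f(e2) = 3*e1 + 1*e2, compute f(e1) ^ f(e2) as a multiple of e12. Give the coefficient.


The outermorphism of a linear map f sends e1^e2 to f(e1)^f(e2).
f(e1) = 2*e1 + 3*e2
f(e2) = 3*e1 + 1*e2
f(e1) ^ f(e2) = (2*e1 + 3*e2) ^ (3*e1 + 1*e2)
= 2*1*e12 + 3*3*e21
= (2 - 9)*e12
= -7*e12
Coefficient = -7


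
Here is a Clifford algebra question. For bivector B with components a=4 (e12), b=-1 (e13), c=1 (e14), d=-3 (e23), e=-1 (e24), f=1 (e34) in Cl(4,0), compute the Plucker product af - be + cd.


Plucker relation: af - be + cd
a*f = 4*1 = 4
b*e = (-1)*(-1) = 1
c*d = 1*(-3) = -3
af - be + cd = 4 - 1 + (-3)
= 0


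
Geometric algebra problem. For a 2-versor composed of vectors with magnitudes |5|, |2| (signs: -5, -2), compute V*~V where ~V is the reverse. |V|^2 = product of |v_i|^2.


Each vector v_i has |v_i|^2 = s_i^2
Squared scales: (-5)^2 = 25, (-2)^2 = 4
|V|^2 = 25 * 4
= 100


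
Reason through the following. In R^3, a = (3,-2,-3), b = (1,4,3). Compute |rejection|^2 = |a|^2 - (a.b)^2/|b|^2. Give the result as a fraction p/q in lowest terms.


|a|^2 = 3^2 + (-2)^2 + (-3)^2 = 22
|b|^2 = 1^2 + 4^2 + 3^2 = 26
a . b = 3*1 + (-2)*4 + (-3)*3 = -14
(a.b)^2 = (-14)^2 = 196
|rej|^2 = 22 - 196/26
= (572 - 196)/26
= 376/26
In lowest terms: 188/13
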